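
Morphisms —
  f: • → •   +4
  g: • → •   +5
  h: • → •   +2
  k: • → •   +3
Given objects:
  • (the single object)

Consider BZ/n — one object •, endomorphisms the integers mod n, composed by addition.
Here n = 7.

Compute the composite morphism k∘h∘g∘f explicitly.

Answer: +0

Trace:
  0 +4≡4 +5≡2 +2≡4 +3≡0  (mod 7)
⟦path⟧: +0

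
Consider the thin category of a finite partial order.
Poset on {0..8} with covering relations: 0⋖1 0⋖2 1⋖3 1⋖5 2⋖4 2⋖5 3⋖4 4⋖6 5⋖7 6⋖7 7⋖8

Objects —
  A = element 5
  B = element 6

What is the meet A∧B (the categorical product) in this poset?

Answer: NO MEET EXISTS

Derivation:
{x : x⊑A ∧ x⊑B} = {0,1,2}  (A=5, B=6)
  maximal lower bounds 1 and 2 are incomparable: neither 1⊑2 nor 2⊑1
→ no greatest lower bound exists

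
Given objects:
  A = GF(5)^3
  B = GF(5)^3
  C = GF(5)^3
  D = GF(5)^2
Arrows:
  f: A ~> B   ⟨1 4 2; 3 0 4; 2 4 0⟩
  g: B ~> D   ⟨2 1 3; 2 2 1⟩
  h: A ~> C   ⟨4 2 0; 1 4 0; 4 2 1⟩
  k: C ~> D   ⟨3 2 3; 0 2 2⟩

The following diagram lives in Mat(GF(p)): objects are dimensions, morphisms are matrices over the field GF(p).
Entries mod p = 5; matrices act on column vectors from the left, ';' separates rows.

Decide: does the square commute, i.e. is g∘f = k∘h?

Answer: COMMUTES

Work:
1) trace f;g:
  e0=(1,0,0) f~>(1,3,2) g~>(1,0)
  e1=(0,1,0) f~>(4,0,4) g~>(0,2)
  e2=(0,0,1) f~>(2,4,0) g~>(3,2)
  ⟦path⟧₁ = ⟨1 0 3; 0 2 2⟩
2) trace h;k:
  e0=(1,0,0) h~>(4,1,4) k~>(1,0)
  e1=(0,1,0) h~>(2,4,2) k~>(0,2)
  e2=(0,0,1) h~>(0,0,1) k~>(3,2)
  ⟦path⟧₂ = ⟨1 0 3; 0 2 2⟩
Equal? equal; square commutes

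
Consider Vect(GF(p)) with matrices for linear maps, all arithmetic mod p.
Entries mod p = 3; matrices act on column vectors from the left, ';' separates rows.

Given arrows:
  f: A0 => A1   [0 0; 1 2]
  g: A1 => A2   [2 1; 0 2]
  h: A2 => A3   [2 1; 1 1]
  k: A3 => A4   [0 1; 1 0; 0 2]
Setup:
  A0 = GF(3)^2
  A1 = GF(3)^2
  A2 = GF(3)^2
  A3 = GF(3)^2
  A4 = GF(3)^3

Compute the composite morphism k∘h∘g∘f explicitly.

Answer: [0 0; 1 2; 0 0]

Derivation:
  e0=⟨1,0⟩ f=>⟨0,1⟩ g=>⟨1,2⟩ h=>⟨1,0⟩ k=>⟨0,1,0⟩
  e1=⟨0,1⟩ f=>⟨0,2⟩ g=>⟨2,1⟩ h=>⟨2,0⟩ k=>⟨0,2,0⟩
result: [0 0; 1 2; 0 0]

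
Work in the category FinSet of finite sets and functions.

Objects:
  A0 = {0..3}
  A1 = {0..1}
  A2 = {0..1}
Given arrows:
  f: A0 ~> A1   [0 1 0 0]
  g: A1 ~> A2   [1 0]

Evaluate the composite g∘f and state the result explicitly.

Answer: [1 0 1 1]

Work:
  0 f~>0 g~>1
  1 f~>1 g~>0
  2 f~>0 g~>1
  3 f~>0 g~>1
composite: [1 0 1 1]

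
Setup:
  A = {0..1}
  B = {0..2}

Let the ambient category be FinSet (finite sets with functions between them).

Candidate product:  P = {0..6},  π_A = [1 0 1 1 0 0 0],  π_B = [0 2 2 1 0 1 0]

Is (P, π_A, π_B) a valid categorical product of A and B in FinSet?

Answer: NOT A VALID PRODUCT — |P|=7 ≠ |A|·|B|=6

Trace:
|A|·|B| = 2·3 = 6;  |P| = 7
  → cardinalities differ; no bijection possible.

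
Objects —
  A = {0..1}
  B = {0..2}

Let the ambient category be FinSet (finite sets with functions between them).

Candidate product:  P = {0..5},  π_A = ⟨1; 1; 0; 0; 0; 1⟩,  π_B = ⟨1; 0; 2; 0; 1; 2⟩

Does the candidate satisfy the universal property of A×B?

|A|·|B| = 2·3 = 6;  |P| = 6
Check the pairing map k ↦ (π_A(k), π_B(k)):
  0 : (1,1)
  1 : (1,0)
  2 : (0,2)
  3 : (0,0)
  4 : (0,1)
  5 : (1,2)
distinct pairs in image: 6 / 6 needed
  → bijection onto A×B; projections well-typed.

Answer: VALID PRODUCT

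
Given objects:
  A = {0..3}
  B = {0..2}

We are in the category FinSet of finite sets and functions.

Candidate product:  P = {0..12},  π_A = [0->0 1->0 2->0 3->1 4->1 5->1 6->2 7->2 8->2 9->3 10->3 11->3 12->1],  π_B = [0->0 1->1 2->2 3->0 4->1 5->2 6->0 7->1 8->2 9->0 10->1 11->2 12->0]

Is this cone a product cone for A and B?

Answer: NOT A VALID PRODUCT — |P|=13 ≠ |A|·|B|=12

Trace:
|A|·|B| = 4·3 = 12;  |P| = 13
  → cardinalities differ; no bijection possible.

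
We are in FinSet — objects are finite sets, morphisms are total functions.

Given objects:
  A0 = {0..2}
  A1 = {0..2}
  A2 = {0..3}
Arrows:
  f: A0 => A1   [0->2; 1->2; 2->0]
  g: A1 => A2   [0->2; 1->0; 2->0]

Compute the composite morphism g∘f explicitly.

  0 f=>2 g=>0
  1 f=>2 g=>0
  2 f=>0 g=>2
composite: [0->0; 1->0; 2->2]

Answer: [0->0; 1->0; 2->2]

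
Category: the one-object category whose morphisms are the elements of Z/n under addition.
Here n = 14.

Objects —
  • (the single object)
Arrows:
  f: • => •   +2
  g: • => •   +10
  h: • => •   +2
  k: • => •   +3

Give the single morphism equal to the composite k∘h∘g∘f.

  0 +2≡2 +10≡12 +2≡0 +3≡3  (mod 14)
⟦path⟧: +3

Answer: +3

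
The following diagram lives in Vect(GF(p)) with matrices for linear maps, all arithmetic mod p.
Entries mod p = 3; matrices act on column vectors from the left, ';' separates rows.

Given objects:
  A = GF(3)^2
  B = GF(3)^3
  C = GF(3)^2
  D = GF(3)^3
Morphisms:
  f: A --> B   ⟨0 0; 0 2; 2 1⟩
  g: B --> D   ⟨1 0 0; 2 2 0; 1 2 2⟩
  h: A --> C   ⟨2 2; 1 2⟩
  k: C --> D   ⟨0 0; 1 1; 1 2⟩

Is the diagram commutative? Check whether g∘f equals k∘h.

Answer: COMMUTES

Trace:
1) trace f;g:
  e0=⟨1,0⟩ f-->⟨0,0,2⟩ g-->⟨0,0,1⟩
  e1=⟨0,1⟩ f-->⟨0,2,1⟩ g-->⟨0,1,0⟩
  ⟦path⟧₁ = ⟨0 0; 0 1; 1 0⟩
2) trace h;k:
  e0=⟨1,0⟩ h-->⟨2,1⟩ k-->⟨0,0,1⟩
  e1=⟨0,1⟩ h-->⟨2,2⟩ k-->⟨0,1,0⟩
  ⟦path⟧₂ = ⟨0 0; 0 1; 1 0⟩
Equal? equal; square commutes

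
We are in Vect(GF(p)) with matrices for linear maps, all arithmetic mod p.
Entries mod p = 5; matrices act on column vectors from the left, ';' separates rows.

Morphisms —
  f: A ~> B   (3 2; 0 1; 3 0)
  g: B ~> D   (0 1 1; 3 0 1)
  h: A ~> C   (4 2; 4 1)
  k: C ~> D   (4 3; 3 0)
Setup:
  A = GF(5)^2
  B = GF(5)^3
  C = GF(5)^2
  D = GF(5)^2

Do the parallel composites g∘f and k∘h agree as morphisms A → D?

Path 1 = f;g:
  e0=(1,0) f~>(3,0,3) g~>(3,2)
  e1=(0,1) f~>(2,1,0) g~>(1,1)
  composite₁ = (3 1; 2 1)
Path 2 = h;k:
  e0=(1,0) h~>(4,4) k~>(3,2)
  e1=(0,1) h~>(2,1) k~>(1,1)
  composite₂ = (3 1; 2 1)
Equal? YES — commutes

Answer: COMMUTES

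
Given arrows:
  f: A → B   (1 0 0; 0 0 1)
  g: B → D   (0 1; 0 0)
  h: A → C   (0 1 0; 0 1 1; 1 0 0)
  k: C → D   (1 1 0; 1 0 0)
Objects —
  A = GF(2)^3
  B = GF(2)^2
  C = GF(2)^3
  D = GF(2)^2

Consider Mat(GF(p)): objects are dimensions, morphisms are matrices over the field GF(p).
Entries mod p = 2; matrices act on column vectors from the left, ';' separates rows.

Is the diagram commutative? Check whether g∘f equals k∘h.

Answer: DOES NOT COMMUTE

Trace:
Path 1 = f;g:
  e0=⟨1,0,0⟩ f→⟨1,0⟩ g→⟨0,0⟩
  e1=⟨0,1,0⟩ f→⟨0,0⟩ g→⟨0,0⟩
  e2=⟨0,0,1⟩ f→⟨0,1⟩ g→⟨1,0⟩
  result₁ = (0 0 1; 0 0 0)
Path 2 = h;k:
  e0=⟨1,0,0⟩ h→⟨0,0,1⟩ k→⟨0,0⟩
  e1=⟨0,1,0⟩ h→⟨1,1,0⟩ k→⟨0,1⟩
  e2=⟨0,0,1⟩ h→⟨0,1,0⟩ k→⟨1,0⟩
  result₂ = (0 0 1; 0 1 0)
Equal? NO — does not commute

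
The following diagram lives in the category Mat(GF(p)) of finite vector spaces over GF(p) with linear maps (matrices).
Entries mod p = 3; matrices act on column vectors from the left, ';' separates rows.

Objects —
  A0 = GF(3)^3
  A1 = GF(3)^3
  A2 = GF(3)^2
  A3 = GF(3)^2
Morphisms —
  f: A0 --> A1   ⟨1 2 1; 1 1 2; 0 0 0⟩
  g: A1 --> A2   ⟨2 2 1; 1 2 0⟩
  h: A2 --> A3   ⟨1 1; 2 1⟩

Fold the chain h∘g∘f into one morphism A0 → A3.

  e0=[1,0,0] f-->[1,1,0] g-->[1,0] h-->[1,2]
  e1=[0,1,0] f-->[2,1,0] g-->[0,1] h-->[1,1]
  e2=[0,0,1] f-->[1,2,0] g-->[0,2] h-->[2,2]
⟦path⟧: ⟨1 1 2; 2 1 2⟩

Answer: ⟨1 1 2; 2 1 2⟩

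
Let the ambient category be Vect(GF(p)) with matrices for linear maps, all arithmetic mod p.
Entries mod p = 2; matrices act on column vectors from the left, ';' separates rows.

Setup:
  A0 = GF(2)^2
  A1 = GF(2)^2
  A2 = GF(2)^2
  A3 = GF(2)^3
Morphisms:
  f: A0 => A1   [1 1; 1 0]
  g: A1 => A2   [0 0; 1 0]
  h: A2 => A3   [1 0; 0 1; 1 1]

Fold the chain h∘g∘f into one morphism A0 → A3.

  e0=(1,0) f=>(1,1) g=>(0,1) h=>(0,1,1)
  e1=(0,1) f=>(1,0) g=>(0,1) h=>(0,1,1)
⟦path⟧: [0 0; 1 1; 1 1]

Answer: [0 0; 1 1; 1 1]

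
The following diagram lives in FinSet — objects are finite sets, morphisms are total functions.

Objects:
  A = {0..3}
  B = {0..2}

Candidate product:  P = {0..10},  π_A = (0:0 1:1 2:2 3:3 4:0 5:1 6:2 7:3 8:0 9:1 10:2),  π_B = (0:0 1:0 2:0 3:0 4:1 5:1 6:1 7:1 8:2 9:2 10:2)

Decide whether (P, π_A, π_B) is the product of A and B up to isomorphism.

Answer: NOT A VALID PRODUCT — |P|=11 ≠ |A|·|B|=12

Trace:
|A|·|B| = 4·3 = 12;  |P| = 11
  → cardinalities differ; no bijection possible.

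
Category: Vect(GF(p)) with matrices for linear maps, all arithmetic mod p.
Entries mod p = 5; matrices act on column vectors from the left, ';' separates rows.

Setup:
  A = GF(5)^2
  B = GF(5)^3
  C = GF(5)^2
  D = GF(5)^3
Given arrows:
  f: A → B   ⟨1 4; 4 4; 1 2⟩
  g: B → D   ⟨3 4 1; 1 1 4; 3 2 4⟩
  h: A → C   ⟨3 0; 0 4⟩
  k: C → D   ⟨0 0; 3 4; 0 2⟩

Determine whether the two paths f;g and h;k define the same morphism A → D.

Answer: COMMUTES

Derivation:
1) trace f;g:
  e0=(1,0) f→(1,4,1) g→(0,4,0)
  e1=(0,1) f→(4,4,2) g→(0,1,3)
  ⟦path⟧₁ = ⟨0 0; 4 1; 0 3⟩
2) trace h;k:
  e0=(1,0) h→(3,0) k→(0,4,0)
  e1=(0,1) h→(0,4) k→(0,1,3)
  ⟦path⟧₂ = ⟨0 0; 4 1; 0 3⟩
Equal? equal; square commutes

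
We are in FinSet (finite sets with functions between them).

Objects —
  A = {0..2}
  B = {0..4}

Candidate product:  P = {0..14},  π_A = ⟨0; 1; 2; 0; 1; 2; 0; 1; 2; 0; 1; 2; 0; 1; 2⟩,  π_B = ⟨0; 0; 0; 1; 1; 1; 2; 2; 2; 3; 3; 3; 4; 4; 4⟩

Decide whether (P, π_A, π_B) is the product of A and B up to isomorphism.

Answer: VALID PRODUCT

Work:
|A|·|B| = 3·5 = 15;  |P| = 15
Check the pairing map k ↦ (π_A(k), π_B(k)):
  0 -> (0,0)
  1 -> (1,0)
  2 -> (2,0)
  3 -> (0,1)
  4 -> (1,1)
  5 -> (2,1)
  6 -> (0,2)
  7 -> (1,2)
  8 -> (2,2)
  9 -> (0,3)
  10 -> (1,3)
  11 -> (2,3)
  12 -> (0,4)
  13 -> (1,4)
  14 -> (2,4)
distinct pairs in image: 15 / 15 needed
  → bijection onto A×B; projections well-typed.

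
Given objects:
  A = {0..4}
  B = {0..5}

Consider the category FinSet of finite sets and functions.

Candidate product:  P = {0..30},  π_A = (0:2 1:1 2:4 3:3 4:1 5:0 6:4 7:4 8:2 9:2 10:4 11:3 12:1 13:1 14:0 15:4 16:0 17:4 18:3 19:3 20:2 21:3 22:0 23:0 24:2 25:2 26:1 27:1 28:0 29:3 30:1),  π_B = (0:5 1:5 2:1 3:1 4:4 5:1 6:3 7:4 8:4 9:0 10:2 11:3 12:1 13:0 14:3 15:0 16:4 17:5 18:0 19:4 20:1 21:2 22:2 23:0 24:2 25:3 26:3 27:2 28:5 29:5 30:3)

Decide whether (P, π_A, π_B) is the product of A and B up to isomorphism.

Answer: NOT A VALID PRODUCT — |P|=31 ≠ |A|·|B|=30

Trace:
|A|·|B| = 5·6 = 30;  |P| = 31
  → cardinalities differ; no bijection possible.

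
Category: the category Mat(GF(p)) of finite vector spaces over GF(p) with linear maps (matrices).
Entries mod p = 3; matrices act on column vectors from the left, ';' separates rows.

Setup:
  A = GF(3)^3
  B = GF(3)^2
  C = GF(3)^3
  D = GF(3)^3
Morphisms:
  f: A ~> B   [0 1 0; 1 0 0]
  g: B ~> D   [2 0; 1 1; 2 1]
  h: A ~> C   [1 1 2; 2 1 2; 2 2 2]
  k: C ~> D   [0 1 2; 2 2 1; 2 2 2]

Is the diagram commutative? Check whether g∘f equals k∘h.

Along f;g (path 1):
  e0=[1,0,0] f~>[0,1] g~>[0,1,1]
  e1=[0,1,0] f~>[1,0] g~>[2,1,2]
  e2=[0,0,1] f~>[0,0] g~>[0,0,0]
  composite₁ = [0 2 0; 1 1 0; 1 2 0]
Along h;k (path 2):
  e0=[1,0,0] h~>[1,2,2] k~>[0,2,1]
  e1=[0,1,0] h~>[1,1,2] k~>[2,0,2]
  e2=[0,0,1] h~>[2,2,2] k~>[0,1,0]
  composite₂ = [0 2 0; 2 0 1; 1 2 0]
Equal? NO — does not commute

Answer: DOES NOT COMMUTE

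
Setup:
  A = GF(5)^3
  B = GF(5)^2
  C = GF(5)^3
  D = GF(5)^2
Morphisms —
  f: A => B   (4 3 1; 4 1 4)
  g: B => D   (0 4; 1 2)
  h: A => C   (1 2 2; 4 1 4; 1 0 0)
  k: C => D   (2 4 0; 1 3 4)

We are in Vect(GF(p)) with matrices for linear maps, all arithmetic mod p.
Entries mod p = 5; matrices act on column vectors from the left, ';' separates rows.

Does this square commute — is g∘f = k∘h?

Answer: DOES NOT COMMUTE

Work:
Path 1 = f;g:
  e0=[1,0,0] f=>[4,4] g=>[1,2]
  e1=[0,1,0] f=>[3,1] g=>[4,0]
  e2=[0,0,1] f=>[1,4] g=>[1,4]
  ⟦path⟧₁ = (1 4 1; 2 0 4)
Path 2 = h;k:
  e0=[1,0,0] h=>[1,4,1] k=>[3,2]
  e1=[0,1,0] h=>[2,1,0] k=>[3,0]
  e2=[0,0,1] h=>[2,4,0] k=>[0,4]
  ⟦path⟧₂ = (3 3 0; 2 0 4)
Equal? differ; not commutative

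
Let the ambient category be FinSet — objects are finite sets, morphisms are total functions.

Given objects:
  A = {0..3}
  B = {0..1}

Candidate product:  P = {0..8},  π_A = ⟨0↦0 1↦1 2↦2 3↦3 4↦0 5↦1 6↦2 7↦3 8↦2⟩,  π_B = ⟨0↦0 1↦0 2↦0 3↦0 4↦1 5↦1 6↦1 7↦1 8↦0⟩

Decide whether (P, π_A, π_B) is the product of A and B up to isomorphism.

|A|·|B| = 4·2 = 8;  |P| = 9
  → cardinalities differ; no bijection possible.

Answer: NOT A VALID PRODUCT — |P|=9 ≠ |A|·|B|=8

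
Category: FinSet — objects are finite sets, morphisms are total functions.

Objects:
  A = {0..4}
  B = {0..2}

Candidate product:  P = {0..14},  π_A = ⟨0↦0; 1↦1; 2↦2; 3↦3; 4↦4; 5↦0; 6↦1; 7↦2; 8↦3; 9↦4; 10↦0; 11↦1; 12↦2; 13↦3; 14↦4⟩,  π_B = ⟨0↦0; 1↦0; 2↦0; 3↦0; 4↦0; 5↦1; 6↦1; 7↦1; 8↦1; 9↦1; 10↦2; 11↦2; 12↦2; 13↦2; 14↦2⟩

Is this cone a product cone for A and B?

|A|·|B| = 5·3 = 15;  |P| = 15
Check the pairing map k ↦ (π_A(k), π_B(k)):
  0 ↦ (0,0)
  1 ↦ (1,0)
  2 ↦ (2,0)
  3 ↦ (3,0)
  4 ↦ (4,0)
  5 ↦ (0,1)
  6 ↦ (1,1)
  7 ↦ (2,1)
  8 ↦ (3,1)
  9 ↦ (4,1)
  10 ↦ (0,2)
  11 ↦ (1,2)
  12 ↦ (2,2)
  13 ↦ (3,2)
  14 ↦ (4,2)
distinct pairs in image: 15 / 15 needed
  → bijection onto A×B; projections well-typed.

Answer: VALID PRODUCT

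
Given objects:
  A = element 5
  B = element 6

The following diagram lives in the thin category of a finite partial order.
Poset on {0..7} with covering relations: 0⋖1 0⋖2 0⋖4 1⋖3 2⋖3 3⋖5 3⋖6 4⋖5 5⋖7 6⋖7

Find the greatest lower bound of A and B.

Answer: A∧B = 3

Derivation:
Lower bounds of A=5 and B=6: {0,1,2,3}
  0 ⊑ 3
  1 ⊑ 3
  2 ⊑ 3
  3 ⊑ 3
glb = 3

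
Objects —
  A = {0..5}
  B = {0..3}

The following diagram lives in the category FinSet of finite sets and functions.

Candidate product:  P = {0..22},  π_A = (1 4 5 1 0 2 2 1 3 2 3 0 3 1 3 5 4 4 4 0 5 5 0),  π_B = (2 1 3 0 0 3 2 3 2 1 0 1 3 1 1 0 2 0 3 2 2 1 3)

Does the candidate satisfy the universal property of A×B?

Answer: NOT A VALID PRODUCT — |P|=23 ≠ |A|·|B|=24

Work:
|A|·|B| = 6·4 = 24;  |P| = 23
  → cardinalities differ; no bijection possible.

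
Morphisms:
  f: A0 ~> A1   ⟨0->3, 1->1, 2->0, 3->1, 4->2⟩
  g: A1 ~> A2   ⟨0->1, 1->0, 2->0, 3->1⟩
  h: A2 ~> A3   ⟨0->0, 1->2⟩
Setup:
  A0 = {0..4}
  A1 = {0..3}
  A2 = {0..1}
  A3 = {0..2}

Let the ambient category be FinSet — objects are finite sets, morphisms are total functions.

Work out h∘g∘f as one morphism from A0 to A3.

  0 f~>3 g~>1 h~>2
  1 f~>1 g~>0 h~>0
  2 f~>0 g~>1 h~>2
  3 f~>1 g~>0 h~>0
  4 f~>2 g~>0 h~>0
⟦path⟧: ⟨0->2, 1->0, 2->2, 3->0, 4->0⟩

Answer: ⟨0->2, 1->0, 2->2, 3->0, 4->0⟩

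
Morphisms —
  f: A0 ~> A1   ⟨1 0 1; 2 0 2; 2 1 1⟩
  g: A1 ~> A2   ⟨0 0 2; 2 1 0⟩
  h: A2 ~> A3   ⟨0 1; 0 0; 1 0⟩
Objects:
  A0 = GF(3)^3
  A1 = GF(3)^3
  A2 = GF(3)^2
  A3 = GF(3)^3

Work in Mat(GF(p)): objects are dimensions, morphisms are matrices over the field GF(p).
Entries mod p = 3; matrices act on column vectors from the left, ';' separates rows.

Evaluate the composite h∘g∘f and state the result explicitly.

Answer: ⟨1 0 1; 0 0 0; 1 2 2⟩

Derivation:
  e0=[1,0,0] f~>[1,2,2] g~>[1,1] h~>[1,0,1]
  e1=[0,1,0] f~>[0,0,1] g~>[2,0] h~>[0,0,2]
  e2=[0,0,1] f~>[1,2,1] g~>[2,1] h~>[1,0,2]
result: ⟨1 0 1; 0 0 0; 1 2 2⟩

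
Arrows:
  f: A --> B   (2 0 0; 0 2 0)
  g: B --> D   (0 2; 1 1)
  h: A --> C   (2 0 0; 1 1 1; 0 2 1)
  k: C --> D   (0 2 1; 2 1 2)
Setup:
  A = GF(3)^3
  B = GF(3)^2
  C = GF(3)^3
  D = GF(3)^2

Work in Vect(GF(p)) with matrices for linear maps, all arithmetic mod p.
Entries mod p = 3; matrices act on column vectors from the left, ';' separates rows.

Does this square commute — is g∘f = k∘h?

Answer: DOES NOT COMMUTE

Derivation:
1) trace f;g:
  e0=⟨1,0,0⟩ f-->⟨2,0⟩ g-->⟨0,2⟩
  e1=⟨0,1,0⟩ f-->⟨0,2⟩ g-->⟨1,2⟩
  e2=⟨0,0,1⟩ f-->⟨0,0⟩ g-->⟨0,0⟩
  composite₁ = (0 1 0; 2 2 0)
2) trace h;k:
  e0=⟨1,0,0⟩ h-->⟨2,1,0⟩ k-->⟨2,2⟩
  e1=⟨0,1,0⟩ h-->⟨0,1,2⟩ k-->⟨1,2⟩
  e2=⟨0,0,1⟩ h-->⟨0,1,1⟩ k-->⟨0,0⟩
  composite₂ = (2 1 0; 2 2 0)
Equal? differ; not commutative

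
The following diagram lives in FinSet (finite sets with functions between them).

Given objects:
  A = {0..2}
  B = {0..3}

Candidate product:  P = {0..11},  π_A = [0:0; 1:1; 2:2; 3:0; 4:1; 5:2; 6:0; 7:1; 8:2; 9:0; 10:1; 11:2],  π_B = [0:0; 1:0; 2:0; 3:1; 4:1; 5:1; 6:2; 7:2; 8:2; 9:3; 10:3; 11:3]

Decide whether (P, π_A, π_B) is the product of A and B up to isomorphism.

|A|·|B| = 3·4 = 12;  |P| = 12
Check the pairing map k ↦ (π_A(k), π_B(k)):
  0 : (0,0)
  1 : (1,0)
  2 : (2,0)
  3 : (0,1)
  4 : (1,1)
  5 : (2,1)
  6 : (0,2)
  7 : (1,2)
  8 : (2,2)
  9 : (0,3)
  10 : (1,3)
  11 : (2,3)
distinct pairs in image: 12 / 12 needed
  → bijection onto A×B; projections well-typed.

Answer: VALID PRODUCT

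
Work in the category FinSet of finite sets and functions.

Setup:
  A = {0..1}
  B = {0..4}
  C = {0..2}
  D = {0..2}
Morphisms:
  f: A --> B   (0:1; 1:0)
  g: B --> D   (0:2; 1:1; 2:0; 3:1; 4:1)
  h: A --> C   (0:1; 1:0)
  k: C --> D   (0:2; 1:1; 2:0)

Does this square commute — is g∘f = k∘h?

Answer: COMMUTES

Work:
Along f;g (path 1):
  0 f-->1 g-->1
  1 f-->0 g-->2
  ⟦path⟧₁ = (0:1; 1:2)
Along h;k (path 2):
  0 h-->1 k-->1
  1 h-->0 k-->2
  ⟦path⟧₂ = (0:1; 1:2)
Equal? same morphism ✓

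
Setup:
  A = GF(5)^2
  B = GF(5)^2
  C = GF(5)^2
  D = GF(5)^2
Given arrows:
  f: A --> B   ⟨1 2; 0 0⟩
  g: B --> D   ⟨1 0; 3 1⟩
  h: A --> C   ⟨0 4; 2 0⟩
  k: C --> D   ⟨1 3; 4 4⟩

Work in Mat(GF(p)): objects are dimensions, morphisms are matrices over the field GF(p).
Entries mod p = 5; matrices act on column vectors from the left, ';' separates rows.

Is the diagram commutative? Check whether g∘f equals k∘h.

Answer: DOES NOT COMMUTE

Trace:
1) trace f;g:
  e0=[1,0] f-->[1,0] g-->[1,3]
  e1=[0,1] f-->[2,0] g-->[2,1]
  ⟦path⟧₁ = ⟨1 2; 3 1⟩
2) trace h;k:
  e0=[1,0] h-->[0,2] k-->[1,3]
  e1=[0,1] h-->[4,0] k-->[4,1]
  ⟦path⟧₂ = ⟨1 4; 3 1⟩
Equal? differ; not commutative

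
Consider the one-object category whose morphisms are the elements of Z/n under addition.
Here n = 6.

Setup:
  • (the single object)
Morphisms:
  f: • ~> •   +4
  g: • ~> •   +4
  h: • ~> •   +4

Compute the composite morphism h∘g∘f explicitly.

  0 +4≡4 +4≡2 +4≡0  (mod 6)
composite: +0

Answer: +0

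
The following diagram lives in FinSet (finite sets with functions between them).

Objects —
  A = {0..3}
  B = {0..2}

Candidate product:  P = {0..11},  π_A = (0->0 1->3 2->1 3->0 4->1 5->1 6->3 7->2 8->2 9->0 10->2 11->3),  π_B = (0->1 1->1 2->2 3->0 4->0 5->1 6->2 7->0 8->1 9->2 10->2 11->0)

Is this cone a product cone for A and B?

|A|·|B| = 4·3 = 12;  |P| = 12
Check the pairing map k ↦ (π_A(k), π_B(k)):
  0 -> (0,1)
  1 -> (3,1)
  2 -> (1,2)
  3 -> (0,0)
  4 -> (1,0)
  5 -> (1,1)
  6 -> (3,2)
  7 -> (2,0)
  8 -> (2,1)
  9 -> (0,2)
  10 -> (2,2)
  11 -> (3,0)
distinct pairs in image: 12 / 12 needed
  → bijection onto A×B; projections well-typed.

Answer: VALID PRODUCT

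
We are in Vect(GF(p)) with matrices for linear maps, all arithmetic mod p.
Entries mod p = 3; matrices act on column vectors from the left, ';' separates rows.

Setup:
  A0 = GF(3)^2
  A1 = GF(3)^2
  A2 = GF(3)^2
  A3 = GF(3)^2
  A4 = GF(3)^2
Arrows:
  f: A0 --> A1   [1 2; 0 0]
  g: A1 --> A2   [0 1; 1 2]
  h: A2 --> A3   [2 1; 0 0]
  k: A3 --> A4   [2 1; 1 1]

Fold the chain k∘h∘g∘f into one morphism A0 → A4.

Answer: [2 1; 1 2]

Trace:
  e0=(1,0) f-->(1,0) g-->(0,1) h-->(1,0) k-->(2,1)
  e1=(0,1) f-->(2,0) g-->(0,2) h-->(2,0) k-->(1,2)
composite: [2 1; 1 2]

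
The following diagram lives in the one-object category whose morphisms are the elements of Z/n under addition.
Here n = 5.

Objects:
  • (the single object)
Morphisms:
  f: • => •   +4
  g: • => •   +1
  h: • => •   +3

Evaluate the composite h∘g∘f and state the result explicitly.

  0 +4≡4 +1≡0 +3≡3  (mod 5)
composite: +3

Answer: +3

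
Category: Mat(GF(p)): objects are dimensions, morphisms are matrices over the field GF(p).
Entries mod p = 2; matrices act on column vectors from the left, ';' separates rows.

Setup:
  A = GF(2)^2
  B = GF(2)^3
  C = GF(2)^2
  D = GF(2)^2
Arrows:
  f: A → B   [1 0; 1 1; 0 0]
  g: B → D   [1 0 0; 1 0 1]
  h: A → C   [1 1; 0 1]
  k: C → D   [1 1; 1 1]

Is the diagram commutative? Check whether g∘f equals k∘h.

Answer: COMMUTES

Trace:
Path 1 = f;g:
  e0=(1,0) f→(1,1,0) g→(1,1)
  e1=(0,1) f→(0,1,0) g→(0,0)
  result₁ = [1 0; 1 0]
Path 2 = h;k:
  e0=(1,0) h→(1,0) k→(1,1)
  e1=(0,1) h→(1,1) k→(0,0)
  result₂ = [1 0; 1 0]
Equal? same morphism ✓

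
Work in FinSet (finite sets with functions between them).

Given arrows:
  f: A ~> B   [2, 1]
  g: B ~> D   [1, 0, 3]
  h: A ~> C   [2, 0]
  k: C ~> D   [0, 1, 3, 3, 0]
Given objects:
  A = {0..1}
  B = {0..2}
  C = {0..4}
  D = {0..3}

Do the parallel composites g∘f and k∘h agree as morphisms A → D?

1) trace f;g:
  0 f~>2 g~>3
  1 f~>1 g~>0
  ⟦path⟧₁ = [3, 0]
2) trace h;k:
  0 h~>2 k~>3
  1 h~>0 k~>0
  ⟦path⟧₂ = [3, 0]
Equal? equal; square commutes

Answer: COMMUTES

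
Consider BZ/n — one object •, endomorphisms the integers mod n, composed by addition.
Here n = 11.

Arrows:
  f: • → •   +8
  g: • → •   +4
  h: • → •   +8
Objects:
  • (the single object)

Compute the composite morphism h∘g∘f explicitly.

Answer: +9

Derivation:
  0 +8≡8 +4≡1 +8≡9  (mod 11)
⟦path⟧: +9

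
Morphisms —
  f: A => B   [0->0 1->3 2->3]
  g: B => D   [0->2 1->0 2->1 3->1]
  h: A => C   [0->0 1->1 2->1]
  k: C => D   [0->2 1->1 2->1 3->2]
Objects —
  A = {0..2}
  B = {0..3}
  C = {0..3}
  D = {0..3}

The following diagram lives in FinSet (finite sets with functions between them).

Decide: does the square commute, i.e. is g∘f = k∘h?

Answer: COMMUTES

Trace:
1) trace f;g:
  0 f=>0 g=>2
  1 f=>3 g=>1
  2 f=>3 g=>1
  result₁ = [0->2 1->1 2->1]
2) trace h;k:
  0 h=>0 k=>2
  1 h=>1 k=>1
  2 h=>1 k=>1
  result₂ = [0->2 1->1 2->1]
Equal? YES — commutes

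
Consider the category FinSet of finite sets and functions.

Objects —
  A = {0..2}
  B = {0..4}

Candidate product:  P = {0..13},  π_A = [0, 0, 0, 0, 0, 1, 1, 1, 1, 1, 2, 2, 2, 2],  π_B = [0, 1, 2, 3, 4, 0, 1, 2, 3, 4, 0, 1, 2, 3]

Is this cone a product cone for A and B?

Answer: NOT A VALID PRODUCT — |P|=14 ≠ |A|·|B|=15

Work:
|A|·|B| = 3·5 = 15;  |P| = 14
  → cardinalities differ; no bijection possible.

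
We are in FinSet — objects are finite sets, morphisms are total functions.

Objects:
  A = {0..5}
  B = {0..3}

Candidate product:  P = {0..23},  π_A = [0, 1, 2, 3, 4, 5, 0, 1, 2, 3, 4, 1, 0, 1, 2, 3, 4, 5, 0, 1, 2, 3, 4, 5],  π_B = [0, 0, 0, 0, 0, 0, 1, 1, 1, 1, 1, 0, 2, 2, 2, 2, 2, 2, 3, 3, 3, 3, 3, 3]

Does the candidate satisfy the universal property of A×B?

|A|·|B| = 6·4 = 24;  |P| = 24
Check the pairing map k ↦ (π_A(k), π_B(k)):
  0 ↦ (0,0)
  1 ↦ (1,0)
  2 ↦ (2,0)
  3 ↦ (3,0)
  4 ↦ (4,0)
  5 ↦ (5,0)
  6 ↦ (0,1)
  7 ↦ (1,1)
  8 ↦ (2,1)
  9 ↦ (3,1)
  10 ↦ (4,1)
  11 ↦ (1,0)  ✗ repeats pair of k=1
  12 ↦ (0,2)
  13 ↦ (1,2)
  14 ↦ (2,2)
  15 ↦ (3,2)
  16 ↦ (4,2)
  17 ↦ (5,2)
  18 ↦ (0,3)
  19 ↦ (1,3)
  20 ↦ (2,3)
  21 ↦ (3,3)
  22 ↦ (4,3)
  23 ↦ (5,3)
distinct pairs in image: 23 / 24 needed
  → (1,0) hit at k=1 and k=11

Answer: NOT A VALID PRODUCT — duplicate pair at indices 1,11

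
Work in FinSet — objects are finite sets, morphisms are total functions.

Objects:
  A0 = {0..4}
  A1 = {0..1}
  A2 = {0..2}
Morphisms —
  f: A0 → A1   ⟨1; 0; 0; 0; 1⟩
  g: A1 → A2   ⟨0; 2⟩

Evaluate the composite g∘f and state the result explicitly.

  0 f→1 g→2
  1 f→0 g→0
  2 f→0 g→0
  3 f→0 g→0
  4 f→1 g→2
result: ⟨2; 0; 0; 0; 2⟩

Answer: ⟨2; 0; 0; 0; 2⟩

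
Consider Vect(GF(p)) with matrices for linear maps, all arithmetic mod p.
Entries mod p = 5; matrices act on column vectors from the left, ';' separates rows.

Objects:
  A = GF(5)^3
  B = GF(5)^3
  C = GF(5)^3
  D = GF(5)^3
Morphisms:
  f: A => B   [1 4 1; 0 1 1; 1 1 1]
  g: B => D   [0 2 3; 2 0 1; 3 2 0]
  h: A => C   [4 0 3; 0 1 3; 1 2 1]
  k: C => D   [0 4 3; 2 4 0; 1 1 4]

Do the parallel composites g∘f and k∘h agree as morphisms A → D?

Answer: COMMUTES

Trace:
Path 1 = f;g:
  e0=(1,0,0) f=>(1,0,1) g=>(3,3,3)
  e1=(0,1,0) f=>(4,1,1) g=>(0,4,4)
  e2=(0,0,1) f=>(1,1,1) g=>(0,3,0)
  ⟦path⟧₁ = [3 0 0; 3 4 3; 3 4 0]
Path 2 = h;k:
  e0=(1,0,0) h=>(4,0,1) k=>(3,3,3)
  e1=(0,1,0) h=>(0,1,2) k=>(0,4,4)
  e2=(0,0,1) h=>(3,3,1) k=>(0,3,0)
  ⟦path⟧₂ = [3 0 0; 3 4 3; 3 4 0]
Equal? same morphism ✓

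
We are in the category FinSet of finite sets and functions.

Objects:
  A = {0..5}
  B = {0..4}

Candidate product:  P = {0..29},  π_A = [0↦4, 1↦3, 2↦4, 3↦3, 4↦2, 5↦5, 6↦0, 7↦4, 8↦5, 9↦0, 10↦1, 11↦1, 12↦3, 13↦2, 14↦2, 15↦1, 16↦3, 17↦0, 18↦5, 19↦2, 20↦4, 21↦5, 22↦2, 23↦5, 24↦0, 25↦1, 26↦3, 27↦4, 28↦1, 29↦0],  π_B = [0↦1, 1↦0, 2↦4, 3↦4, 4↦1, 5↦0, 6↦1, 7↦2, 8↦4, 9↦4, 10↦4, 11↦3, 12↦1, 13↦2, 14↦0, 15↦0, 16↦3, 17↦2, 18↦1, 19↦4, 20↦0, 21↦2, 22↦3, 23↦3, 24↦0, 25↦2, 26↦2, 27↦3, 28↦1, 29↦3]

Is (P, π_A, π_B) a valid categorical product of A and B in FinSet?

Answer: VALID PRODUCT

Work:
|A|·|B| = 6·5 = 30;  |P| = 30
Check the pairing map k ↦ (π_A(k), π_B(k)):
  0 ↦ (4,1)
  1 ↦ (3,0)
  2 ↦ (4,4)
  3 ↦ (3,4)
  4 ↦ (2,1)
  5 ↦ (5,0)
  6 ↦ (0,1)
  7 ↦ (4,2)
  8 ↦ (5,4)
  9 ↦ (0,4)
  10 ↦ (1,4)
  11 ↦ (1,3)
  12 ↦ (3,1)
  13 ↦ (2,2)
  14 ↦ (2,0)
  15 ↦ (1,0)
  16 ↦ (3,3)
  17 ↦ (0,2)
  18 ↦ (5,1)
  19 ↦ (2,4)
  20 ↦ (4,0)
  21 ↦ (5,2)
  22 ↦ (2,3)
  23 ↦ (5,3)
  24 ↦ (0,0)
  25 ↦ (1,2)
  26 ↦ (3,2)
  27 ↦ (4,3)
  28 ↦ (1,1)
  29 ↦ (0,3)
distinct pairs in image: 30 / 30 needed
  → bijection onto A×B; projections well-typed.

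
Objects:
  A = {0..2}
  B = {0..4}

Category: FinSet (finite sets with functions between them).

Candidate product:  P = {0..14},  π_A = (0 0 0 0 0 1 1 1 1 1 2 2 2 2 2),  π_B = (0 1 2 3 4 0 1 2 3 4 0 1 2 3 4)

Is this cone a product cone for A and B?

Answer: VALID PRODUCT

Trace:
|A|·|B| = 3·5 = 15;  |P| = 15
Check the pairing map k ↦ (π_A(k), π_B(k)):
  0 ↦ (0,0)
  1 ↦ (0,1)
  2 ↦ (0,2)
  3 ↦ (0,3)
  4 ↦ (0,4)
  5 ↦ (1,0)
  6 ↦ (1,1)
  7 ↦ (1,2)
  8 ↦ (1,3)
  9 ↦ (1,4)
  10 ↦ (2,0)
  11 ↦ (2,1)
  12 ↦ (2,2)
  13 ↦ (2,3)
  14 ↦ (2,4)
distinct pairs in image: 15 / 15 needed
  → bijection onto A×B; projections well-typed.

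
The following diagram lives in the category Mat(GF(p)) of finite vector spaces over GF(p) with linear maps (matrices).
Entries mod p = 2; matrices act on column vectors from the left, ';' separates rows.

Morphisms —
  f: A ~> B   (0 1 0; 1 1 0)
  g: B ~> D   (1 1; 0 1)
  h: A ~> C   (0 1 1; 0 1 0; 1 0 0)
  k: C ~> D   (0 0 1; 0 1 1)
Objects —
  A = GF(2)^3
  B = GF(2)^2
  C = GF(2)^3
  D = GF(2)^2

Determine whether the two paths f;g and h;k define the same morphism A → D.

Path 1 = f;g:
  e0=⟨1,0,0⟩ f~>⟨0,1⟩ g~>⟨1,1⟩
  e1=⟨0,1,0⟩ f~>⟨1,1⟩ g~>⟨0,1⟩
  e2=⟨0,0,1⟩ f~>⟨0,0⟩ g~>⟨0,0⟩
  result₁ = (1 0 0; 1 1 0)
Path 2 = h;k:
  e0=⟨1,0,0⟩ h~>⟨0,0,1⟩ k~>⟨1,1⟩
  e1=⟨0,1,0⟩ h~>⟨1,1,0⟩ k~>⟨0,1⟩
  e2=⟨0,0,1⟩ h~>⟨1,0,0⟩ k~>⟨0,0⟩
  result₂ = (1 0 0; 1 1 0)
Equal? YES — commutes

Answer: COMMUTES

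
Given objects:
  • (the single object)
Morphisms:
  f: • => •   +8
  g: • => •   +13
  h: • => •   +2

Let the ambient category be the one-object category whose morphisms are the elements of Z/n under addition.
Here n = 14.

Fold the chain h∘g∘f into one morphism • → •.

  0 +8≡8 +13≡7 +2≡9  (mod 14)
result: +9

Answer: +9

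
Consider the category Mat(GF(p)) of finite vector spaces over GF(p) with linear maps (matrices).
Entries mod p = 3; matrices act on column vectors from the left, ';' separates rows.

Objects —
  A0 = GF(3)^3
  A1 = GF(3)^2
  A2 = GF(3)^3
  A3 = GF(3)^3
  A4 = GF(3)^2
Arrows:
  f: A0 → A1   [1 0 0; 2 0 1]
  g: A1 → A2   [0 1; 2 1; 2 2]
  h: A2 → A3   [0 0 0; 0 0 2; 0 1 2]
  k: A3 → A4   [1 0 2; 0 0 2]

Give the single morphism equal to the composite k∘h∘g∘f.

  e0=[1,0,0] f→[1,2] g→[2,1,0] h→[0,0,1] k→[2,2]
  e1=[0,1,0] f→[0,0] g→[0,0,0] h→[0,0,0] k→[0,0]
  e2=[0,0,1] f→[0,1] g→[1,1,2] h→[0,1,2] k→[1,1]
composite: [2 0 1; 2 0 1]

Answer: [2 0 1; 2 0 1]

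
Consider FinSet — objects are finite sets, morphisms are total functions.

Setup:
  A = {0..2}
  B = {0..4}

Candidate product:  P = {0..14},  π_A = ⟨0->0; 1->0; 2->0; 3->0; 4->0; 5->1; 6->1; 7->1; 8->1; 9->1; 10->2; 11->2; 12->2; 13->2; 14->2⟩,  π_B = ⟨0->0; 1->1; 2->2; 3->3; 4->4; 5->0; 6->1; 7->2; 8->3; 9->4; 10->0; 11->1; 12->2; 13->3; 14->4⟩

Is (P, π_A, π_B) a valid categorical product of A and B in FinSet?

|A|·|B| = 3·5 = 15;  |P| = 15
Check the pairing map k ↦ (π_A(k), π_B(k)):
  0 -> (0,0)
  1 -> (0,1)
  2 -> (0,2)
  3 -> (0,3)
  4 -> (0,4)
  5 -> (1,0)
  6 -> (1,1)
  7 -> (1,2)
  8 -> (1,3)
  9 -> (1,4)
  10 -> (2,0)
  11 -> (2,1)
  12 -> (2,2)
  13 -> (2,3)
  14 -> (2,4)
distinct pairs in image: 15 / 15 needed
  → bijection onto A×B; projections well-typed.

Answer: VALID PRODUCT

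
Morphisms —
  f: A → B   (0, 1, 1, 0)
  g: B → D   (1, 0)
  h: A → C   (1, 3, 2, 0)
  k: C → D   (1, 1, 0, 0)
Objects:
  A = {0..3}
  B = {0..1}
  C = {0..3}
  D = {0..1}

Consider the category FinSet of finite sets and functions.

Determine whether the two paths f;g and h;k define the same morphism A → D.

Answer: COMMUTES

Derivation:
Path 1 = f;g:
  0 f→0 g→1
  1 f→1 g→0
  2 f→1 g→0
  3 f→0 g→1
  composite₁ = (1, 0, 0, 1)
Path 2 = h;k:
  0 h→1 k→1
  1 h→3 k→0
  2 h→2 k→0
  3 h→0 k→1
  composite₂ = (1, 0, 0, 1)
Equal? same morphism ✓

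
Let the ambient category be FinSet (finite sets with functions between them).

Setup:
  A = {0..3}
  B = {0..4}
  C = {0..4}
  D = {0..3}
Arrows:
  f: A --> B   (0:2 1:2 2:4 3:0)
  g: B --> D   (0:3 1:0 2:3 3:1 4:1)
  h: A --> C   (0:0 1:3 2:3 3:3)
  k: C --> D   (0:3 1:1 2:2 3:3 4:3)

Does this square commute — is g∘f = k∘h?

Answer: DOES NOT COMMUTE

Work:
1) trace f;g:
  0 f-->2 g-->3
  1 f-->2 g-->3
  2 f-->4 g-->1
  3 f-->0 g-->3
  ⟦path⟧₁ = (0:3 1:3 2:1 3:3)
2) trace h;k:
  0 h-->0 k-->3
  1 h-->3 k-->3
  2 h-->3 k-->3
  3 h-->3 k-->3
  ⟦path⟧₂ = (0:3 1:3 2:3 3:3)
Equal? distinct morphisms ✗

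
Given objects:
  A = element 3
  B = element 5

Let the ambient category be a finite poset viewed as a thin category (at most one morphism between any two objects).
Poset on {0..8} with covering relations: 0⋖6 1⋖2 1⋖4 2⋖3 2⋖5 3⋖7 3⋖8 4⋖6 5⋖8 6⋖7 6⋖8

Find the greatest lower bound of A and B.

Lower bounds of A=3 and B=5: {1,2}
  1 <= 2
  2 <= 2
glb = 2

Answer: A∧B = 2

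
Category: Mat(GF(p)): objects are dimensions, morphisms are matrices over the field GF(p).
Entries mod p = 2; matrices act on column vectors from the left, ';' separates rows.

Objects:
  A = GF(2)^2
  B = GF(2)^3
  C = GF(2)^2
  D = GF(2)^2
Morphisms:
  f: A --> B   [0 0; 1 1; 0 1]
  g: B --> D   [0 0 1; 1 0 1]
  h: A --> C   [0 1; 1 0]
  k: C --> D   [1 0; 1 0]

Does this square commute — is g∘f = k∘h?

Answer: COMMUTES

Work:
1) trace f;g:
  e0=[1,0] f-->[0,1,0] g-->[0,0]
  e1=[0,1] f-->[0,1,1] g-->[1,1]
  result₁ = [0 1; 0 1]
2) trace h;k:
  e0=[1,0] h-->[0,1] k-->[0,0]
  e1=[0,1] h-->[1,0] k-->[1,1]
  result₂ = [0 1; 0 1]
Equal? same morphism ✓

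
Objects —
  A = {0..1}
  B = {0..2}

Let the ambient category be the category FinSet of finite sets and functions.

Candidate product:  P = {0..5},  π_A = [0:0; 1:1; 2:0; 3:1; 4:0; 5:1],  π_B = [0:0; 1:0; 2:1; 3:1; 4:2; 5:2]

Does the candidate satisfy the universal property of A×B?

|A|·|B| = 2·3 = 6;  |P| = 6
Check the pairing map k ↦ (π_A(k), π_B(k)):
  0 : (0,0)
  1 : (1,0)
  2 : (0,1)
  3 : (1,1)
  4 : (0,2)
  5 : (1,2)
distinct pairs in image: 6 / 6 needed
  → bijection onto A×B; projections well-typed.

Answer: VALID PRODUCT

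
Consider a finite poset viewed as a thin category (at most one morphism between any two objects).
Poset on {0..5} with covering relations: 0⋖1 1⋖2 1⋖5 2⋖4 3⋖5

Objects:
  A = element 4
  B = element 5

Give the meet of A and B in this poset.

Common predecessors of 4,5: {0,1}
  0 ≤ 1
  1 ≤ 1
glb = 1

Answer: A∧B = 1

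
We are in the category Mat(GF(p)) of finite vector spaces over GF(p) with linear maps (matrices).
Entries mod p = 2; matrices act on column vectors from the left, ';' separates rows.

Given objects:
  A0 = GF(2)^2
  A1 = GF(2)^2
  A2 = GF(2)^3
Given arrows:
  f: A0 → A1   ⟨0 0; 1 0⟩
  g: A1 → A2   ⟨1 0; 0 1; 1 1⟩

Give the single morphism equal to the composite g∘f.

  e0=⟨1,0⟩ f→⟨0,1⟩ g→⟨0,1,1⟩
  e1=⟨0,1⟩ f→⟨0,0⟩ g→⟨0,0,0⟩
result: ⟨0 0; 1 0; 1 0⟩

Answer: ⟨0 0; 1 0; 1 0⟩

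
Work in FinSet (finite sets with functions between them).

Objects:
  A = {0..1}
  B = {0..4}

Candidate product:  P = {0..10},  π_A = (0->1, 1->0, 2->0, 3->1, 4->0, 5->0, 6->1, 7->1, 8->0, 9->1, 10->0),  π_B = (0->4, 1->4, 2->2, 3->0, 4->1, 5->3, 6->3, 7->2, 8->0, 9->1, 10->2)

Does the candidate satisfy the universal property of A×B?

|A|·|B| = 2·5 = 10;  |P| = 11
  → cardinalities differ; no bijection possible.

Answer: NOT A VALID PRODUCT — |P|=11 ≠ |A|·|B|=10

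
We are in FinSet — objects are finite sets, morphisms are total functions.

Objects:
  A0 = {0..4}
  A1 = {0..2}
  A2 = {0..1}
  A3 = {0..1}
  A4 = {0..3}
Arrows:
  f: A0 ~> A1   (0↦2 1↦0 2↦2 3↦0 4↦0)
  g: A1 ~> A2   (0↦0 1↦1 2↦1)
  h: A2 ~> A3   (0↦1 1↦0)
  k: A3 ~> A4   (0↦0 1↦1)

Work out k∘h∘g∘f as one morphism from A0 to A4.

  0 f~>2 g~>1 h~>0 k~>0
  1 f~>0 g~>0 h~>1 k~>1
  2 f~>2 g~>1 h~>0 k~>0
  3 f~>0 g~>0 h~>1 k~>1
  4 f~>0 g~>0 h~>1 k~>1
result: (0↦0 1↦1 2↦0 3↦1 4↦1)

Answer: (0↦0 1↦1 2↦0 3↦1 4↦1)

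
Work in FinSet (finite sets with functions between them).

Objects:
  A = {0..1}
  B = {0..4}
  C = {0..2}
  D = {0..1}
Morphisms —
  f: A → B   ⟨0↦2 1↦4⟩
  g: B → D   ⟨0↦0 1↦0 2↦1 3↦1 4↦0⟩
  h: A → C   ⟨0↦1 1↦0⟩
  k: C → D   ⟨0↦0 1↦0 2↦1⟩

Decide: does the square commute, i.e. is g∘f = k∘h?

Answer: DOES NOT COMMUTE

Work:
Along f;g (path 1):
  0 f→2 g→1
  1 f→4 g→0
  composite₁ = ⟨0↦1 1↦0⟩
Along h;k (path 2):
  0 h→1 k→0
  1 h→0 k→0
  composite₂ = ⟨0↦0 1↦0⟩
Equal? distinct morphisms ✗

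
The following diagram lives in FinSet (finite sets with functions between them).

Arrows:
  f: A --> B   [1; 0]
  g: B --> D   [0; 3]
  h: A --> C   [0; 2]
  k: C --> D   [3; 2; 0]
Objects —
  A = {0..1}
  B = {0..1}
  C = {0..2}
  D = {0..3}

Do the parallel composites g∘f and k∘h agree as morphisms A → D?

Answer: COMMUTES

Trace:
1) trace f;g:
  0 f-->1 g-->3
  1 f-->0 g-->0
  composite₁ = [3; 0]
2) trace h;k:
  0 h-->0 k-->3
  1 h-->2 k-->0
  composite₂ = [3; 0]
Equal? YES — commutes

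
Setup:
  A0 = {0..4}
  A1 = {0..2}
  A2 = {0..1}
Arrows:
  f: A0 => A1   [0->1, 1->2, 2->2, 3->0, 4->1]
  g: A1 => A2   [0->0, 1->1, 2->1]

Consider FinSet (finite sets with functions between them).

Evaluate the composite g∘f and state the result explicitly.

Answer: [0->1, 1->1, 2->1, 3->0, 4->1]

Trace:
  0 f=>1 g=>1
  1 f=>2 g=>1
  2 f=>2 g=>1
  3 f=>0 g=>0
  4 f=>1 g=>1
result: [0->1, 1->1, 2->1, 3->0, 4->1]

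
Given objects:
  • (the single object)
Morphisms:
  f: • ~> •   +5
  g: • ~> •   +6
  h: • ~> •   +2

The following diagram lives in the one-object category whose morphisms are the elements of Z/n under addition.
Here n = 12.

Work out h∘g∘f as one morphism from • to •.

Answer: +1

Derivation:
  0 +5≡5 +6≡11 +2≡1  (mod 12)
composite: +1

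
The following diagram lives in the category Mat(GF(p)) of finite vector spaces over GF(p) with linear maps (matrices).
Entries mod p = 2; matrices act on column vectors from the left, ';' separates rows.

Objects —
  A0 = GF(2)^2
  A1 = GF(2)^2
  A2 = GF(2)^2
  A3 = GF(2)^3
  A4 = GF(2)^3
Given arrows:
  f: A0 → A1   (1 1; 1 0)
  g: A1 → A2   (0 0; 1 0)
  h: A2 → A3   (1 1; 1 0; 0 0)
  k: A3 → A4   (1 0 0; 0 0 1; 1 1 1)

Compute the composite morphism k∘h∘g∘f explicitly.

Answer: (1 1; 0 0; 1 1)

Derivation:
  e0=(1,0) f→(1,1) g→(0,1) h→(1,0,0) k→(1,0,1)
  e1=(0,1) f→(1,0) g→(0,1) h→(1,0,0) k→(1,0,1)
composite: (1 1; 0 0; 1 1)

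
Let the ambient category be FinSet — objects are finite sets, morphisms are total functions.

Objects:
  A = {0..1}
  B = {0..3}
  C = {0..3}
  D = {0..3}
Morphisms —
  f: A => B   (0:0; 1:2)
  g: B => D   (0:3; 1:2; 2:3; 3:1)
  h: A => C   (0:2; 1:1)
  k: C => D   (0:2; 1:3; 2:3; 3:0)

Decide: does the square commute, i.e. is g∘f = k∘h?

Answer: COMMUTES

Trace:
1) trace f;g:
  0 f=>0 g=>3
  1 f=>2 g=>3
  composite₁ = (0:3; 1:3)
2) trace h;k:
  0 h=>2 k=>3
  1 h=>1 k=>3
  composite₂ = (0:3; 1:3)
Equal? same morphism ✓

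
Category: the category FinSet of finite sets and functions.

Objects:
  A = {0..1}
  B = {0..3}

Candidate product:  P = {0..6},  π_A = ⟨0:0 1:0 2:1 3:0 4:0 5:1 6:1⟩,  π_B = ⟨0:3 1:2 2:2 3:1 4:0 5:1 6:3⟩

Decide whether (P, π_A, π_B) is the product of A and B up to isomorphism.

Answer: NOT A VALID PRODUCT — |P|=7 ≠ |A|·|B|=8

Trace:
|A|·|B| = 2·4 = 8;  |P| = 7
  → cardinalities differ; no bijection possible.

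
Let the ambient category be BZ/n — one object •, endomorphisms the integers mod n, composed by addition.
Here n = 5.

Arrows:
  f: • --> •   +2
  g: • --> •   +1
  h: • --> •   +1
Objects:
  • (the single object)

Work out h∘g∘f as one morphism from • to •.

  0 +2≡2 +1≡3 +1≡4  (mod 5)
composite: +4

Answer: +4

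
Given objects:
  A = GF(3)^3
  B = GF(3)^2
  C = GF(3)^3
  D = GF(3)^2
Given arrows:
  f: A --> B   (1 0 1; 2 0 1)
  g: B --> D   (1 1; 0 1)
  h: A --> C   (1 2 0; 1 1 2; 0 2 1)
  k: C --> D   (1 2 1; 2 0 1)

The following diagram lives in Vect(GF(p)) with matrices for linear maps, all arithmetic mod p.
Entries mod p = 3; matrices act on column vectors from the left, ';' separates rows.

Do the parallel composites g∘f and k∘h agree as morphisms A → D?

Answer: COMMUTES

Trace:
Along f;g (path 1):
  e0=[1,0,0] f-->[1,2] g-->[0,2]
  e1=[0,1,0] f-->[0,0] g-->[0,0]
  e2=[0,0,1] f-->[1,1] g-->[2,1]
  result₁ = (0 0 2; 2 0 1)
Along h;k (path 2):
  e0=[1,0,0] h-->[1,1,0] k-->[0,2]
  e1=[0,1,0] h-->[2,1,2] k-->[0,0]
  e2=[0,0,1] h-->[0,2,1] k-->[2,1]
  result₂ = (0 0 2; 2 0 1)
Equal? equal; square commutes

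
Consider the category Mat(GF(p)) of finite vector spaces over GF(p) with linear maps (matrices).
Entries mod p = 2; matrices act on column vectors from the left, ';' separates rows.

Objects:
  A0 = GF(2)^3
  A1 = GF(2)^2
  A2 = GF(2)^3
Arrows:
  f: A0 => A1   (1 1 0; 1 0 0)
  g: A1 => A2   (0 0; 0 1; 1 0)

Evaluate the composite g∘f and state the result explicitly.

Answer: (0 0 0; 1 0 0; 1 1 0)

Derivation:
  e0=(1,0,0) f=>(1,1) g=>(0,1,1)
  e1=(0,1,0) f=>(1,0) g=>(0,0,1)
  e2=(0,0,1) f=>(0,0) g=>(0,0,0)
composite: (0 0 0; 1 0 0; 1 1 0)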